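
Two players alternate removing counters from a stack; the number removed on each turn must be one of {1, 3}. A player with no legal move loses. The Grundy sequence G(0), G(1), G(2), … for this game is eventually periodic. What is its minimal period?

2

n :  0  1  2  3  4  5  6  7  8  9 10 11 12 13 14
G :  0  1  0  1  0  1  0  1  0  1  0  1  0  1  0
G(n+2) = G(n) holds for n = 0,…,2 (a full window of length max(S) = 3), so the sequence is purely periodic with period 2.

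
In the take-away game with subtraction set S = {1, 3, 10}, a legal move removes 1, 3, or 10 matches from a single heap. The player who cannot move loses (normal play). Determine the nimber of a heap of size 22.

G(0) = 0
G(1) = mex{0} = 1
G(2) = mex{1} = 0
G(3) = mex{0,0} = 1
G(4) = mex{1,1} = 0
G(5) = mex{0,0} = 1
G(6) = mex{1,1} = 0
G(7) = mex{0,0} = 1
G(8) = mex{1,1} = 0
G(9) = mex{0,0} = 1
G(10) = mex{1,1,0} = 2
G(11) = mex{2,0,1} = 3
G(12) = mex{3,1,0} = 2
G(13) = mex{2,2,1} = 0
G(14) = mex{0,3,0} = 1
G(15) = mex{1,2,1} = 0
G(16) = mex{0,0,0} = 1
G(17) = mex{1,1,1} = 0
G(18) = mex{0,0,0} = 1
G(19) = mex{1,1,1} = 0
G(20) = mex{0,0,2} = 1
G(21) = mex{1,1,3} = 0
G(22) = mex{0,0,2} = 1

1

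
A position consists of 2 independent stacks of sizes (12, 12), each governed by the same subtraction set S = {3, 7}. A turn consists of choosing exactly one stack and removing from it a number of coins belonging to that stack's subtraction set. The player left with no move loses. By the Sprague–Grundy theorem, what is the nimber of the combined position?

All stacks use S = {3, 7}:
G(0) = 0
G(1) = mex{} = 0
G(2) = mex{} = 0
G(3) = mex{0} = 1
G(4) = mex{0} = 1
G(5) = mex{0} = 1
G(6) = mex{1} = 0
G(7) = mex{1,0} = 2
G(8) = mex{1,0} = 2
G(9) = mex{0,0} = 1
G(10) = mex{2,1} = 0
G(11) = mex{2,1} = 0
G(12) = mex{1,1} = 0
Stack A: G(12) = 0.
Stack B: G(12) = 0.
Combined Grundy value = 0 ⊕ 0 = 0.

0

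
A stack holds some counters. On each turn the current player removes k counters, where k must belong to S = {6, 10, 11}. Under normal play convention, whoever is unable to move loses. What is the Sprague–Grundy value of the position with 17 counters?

0

n :  0  1  2  3  4  5  6  7  8  9 10 11 12 13 14 15 16 17
G :  0  0  0  0  0  0  1  1  1  1  1  1  2  2  2  2  2  0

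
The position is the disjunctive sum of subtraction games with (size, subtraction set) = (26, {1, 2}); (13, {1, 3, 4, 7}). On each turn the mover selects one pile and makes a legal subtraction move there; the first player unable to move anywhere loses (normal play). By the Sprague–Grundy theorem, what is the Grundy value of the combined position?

1

Pile A, S = {1, 2}:
G(0) = 0
G(1) = mex{0} = 1
G(2) = mex{1,0} = 2
G(3) = mex{2,1} = 0
G(4) = mex{0,2} = 1
G(5) = mex{1,0} = 2
G(6) = mex{2,1} = 0
G(7) = mex{0,2} = 1
G(8) = mex{1,0} = 2
G(9) = mex{2,1} = 0
G(10) = mex{0,2} = 1
G(11) = mex{1,0} = 2
G(12) = mex{2,1} = 0
G(13) = mex{0,2} = 1
G(14) = mex{1,0} = 2
G(15) = mex{2,1} = 0
G(16) = mex{0,2} = 1
G(17) = mex{1,0} = 2
G(18) = mex{2,1} = 0
G(19) = mex{0,2} = 1
G(20) = mex{1,0} = 2
G(21) = mex{2,1} = 0
G(22) = mex{0,2} = 1
G(23) = mex{1,0} = 2
G(24) = mex{2,1} = 0
G(25) = mex{0,2} = 1
G(26) = mex{1,0} = 2
G_A(26) = 2.
Pile B, S = {1, 3, 4, 7}:
G(0) = 0
G(1) = mex{0} = 1
G(2) = mex{1} = 0
G(3) = mex{0,0} = 1
G(4) = mex{1,1,0} = 2
G(5) = mex{2,0,1} = 3
G(6) = mex{3,1,0} = 2
G(7) = mex{2,2,1,0} = 3
G(8) = mex{3,3,2,1} = 0
G(9) = mex{0,2,3,0} = 1
G(10) = mex{1,3,2,1} = 0
G(11) = mex{0,0,3,2} = 1
G(12) = mex{1,1,0,3} = 2
G(13) = mex{2,0,1,2} = 3
G_B(13) = 3.
Combined Grundy value = 2 ⊕ 3 = 1.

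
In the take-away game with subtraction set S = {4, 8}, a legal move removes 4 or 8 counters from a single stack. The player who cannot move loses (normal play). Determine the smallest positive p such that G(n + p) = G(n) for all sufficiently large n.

12

G(0) = 0
G(1) = mex{} = 0
G(2) = mex{} = 0
G(3) = mex{} = 0
G(4) = mex{0} = 1
G(5) = mex{0} = 1
G(6) = mex{0} = 1
G(7) = mex{0} = 1
G(8) = mex{1,0} = 2
G(9) = mex{1,0} = 2
G(10) = mex{1,0} = 2
G(11) = mex{1,0} = 2
G(12) = mex{2,1} = 0
G(13) = mex{2,1} = 0
G(14) = mex{2,1} = 0
G(15) = mex{2,1} = 0
G(16) = mex{0,2} = 1
G(17) = mex{0,2} = 1
G(18) = mex{0,2} = 1
G(19) = mex{0,2} = 1
G(20) = mex{1,0} = 2
G(21) = mex{1,0} = 2
G(22) = mex{1,0} = 2
G(23) = mex{1,0} = 2
G(24) = mex{2,1} = 0
G(25) = mex{2,1} = 0
G(n+12) = G(n) holds for n = 0,…,7 (a full window of length max(S) = 8), so the sequence is purely periodic with period 12.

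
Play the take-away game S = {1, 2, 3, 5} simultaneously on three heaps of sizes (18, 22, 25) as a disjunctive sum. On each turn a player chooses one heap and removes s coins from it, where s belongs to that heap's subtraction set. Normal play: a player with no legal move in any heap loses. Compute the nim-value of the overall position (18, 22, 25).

All heaps use S = {1, 2, 3, 5}:
n :  0  1  2  3  4  5  6  7  8  9 10 11 12 13 14 15 16 17 18 19 20 21 22 23 24 25
G :  0  1  2  3  0  1  2  3  0  1  2  3  0  1  2  3  0  1  2  3  0  1  2  3  0  1
Heap A: G(18) = 2.
Heap B: G(22) = 2.
Heap C: G(25) = 1.
Combined Grundy value = 2 ⊕ 2 ⊕ 1 = 1.

1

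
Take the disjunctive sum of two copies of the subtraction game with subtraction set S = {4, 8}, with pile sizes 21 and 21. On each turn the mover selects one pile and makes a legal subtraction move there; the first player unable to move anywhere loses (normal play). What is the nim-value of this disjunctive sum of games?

0

All piles use S = {4, 8}:
n :  0  1  2  3  4  5  6  7  8  9 10 11 12 13 14 15 16 17 18 19 20 21
G :  0  0  0  0  1  1  1  1  2  2  2  2  0  0  0  0  1  1  1  1  2  2
Pile A: G(21) = 2.
Pile B: G(21) = 2.
Combined Grundy value = 2 ⊕ 2 = 0.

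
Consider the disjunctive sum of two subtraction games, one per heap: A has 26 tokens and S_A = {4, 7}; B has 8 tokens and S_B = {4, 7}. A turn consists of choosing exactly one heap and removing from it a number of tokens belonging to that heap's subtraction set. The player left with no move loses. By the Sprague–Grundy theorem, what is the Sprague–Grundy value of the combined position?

Heap A, S = {4, 7}:
G(0) = 0
G(1) = mex{} = 0
G(2) = mex{} = 0
G(3) = mex{} = 0
G(4) = mex{0} = 1
G(5) = mex{0} = 1
G(6) = mex{0} = 1
G(7) = mex{0,0} = 1
G(8) = mex{1,0} = 2
G(9) = mex{1,0} = 2
G(10) = mex{1,0} = 2
G(11) = mex{1,1} = 0
G(12) = mex{2,1} = 0
G(13) = mex{2,1} = 0
G(14) = mex{2,1} = 0
G(15) = mex{0,2} = 1
G(16) = mex{0,2} = 1
G(17) = mex{0,2} = 1
G(18) = mex{0,0} = 1
G(19) = mex{1,0} = 2
G(20) = mex{1,0} = 2
G(21) = mex{1,0} = 2
G(22) = mex{1,1} = 0
G(23) = mex{2,1} = 0
G(24) = mex{2,1} = 0
G(25) = mex{2,1} = 0
G(26) = mex{0,2} = 1
G_A(26) = 1.
Heap B, S = {4, 7}:
G(0) = 0
G(1) = mex{} = 0
G(2) = mex{} = 0
G(3) = mex{} = 0
G(4) = mex{0} = 1
G(5) = mex{0} = 1
G(6) = mex{0} = 1
G(7) = mex{0,0} = 1
G(8) = mex{1,0} = 2
G_B(8) = 2.
Combined Grundy value = 1 ⊕ 2 = 3.

3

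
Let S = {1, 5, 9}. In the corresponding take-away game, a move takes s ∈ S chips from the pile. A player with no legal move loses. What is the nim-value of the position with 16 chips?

0

n :  0  1  2  3  4  5  6  7  8  9 10 11 12 13 14 15 16
G :  0  1  0  1  0  1  0  1  0  1  0  1  0  1  0  1  0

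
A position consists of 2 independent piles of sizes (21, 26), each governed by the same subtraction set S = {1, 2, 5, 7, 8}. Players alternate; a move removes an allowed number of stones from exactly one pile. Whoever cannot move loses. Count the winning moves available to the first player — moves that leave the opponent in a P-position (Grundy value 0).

All piles use S = {1, 2, 5, 7, 8}:
n :  0  1  2  3  4  5  6  7  8  9 10 11 12 13 14 15 16 17 18 19 20 21 22 23 24 25 26
G :  0  1  2  0  1  2  0  1  2  0  1  2  0  1  2  0  1  2  0  1  2  0  1  2  0  1  2
Pile A: G(21) = 0.
Pile B: G(26) = 2.
Combined Grundy value = 0 ⊕ 2 = 2.
A winning move leaves total XOR = 0, i.e. changes one component's Grundy value g to g ⊕ X where X is the current total.
Pile A: need g' = 0⊕2 = 2. Options: 21−1→G=2, 21−2→G=1, 21−5→G=1, 21−7→G=2, 21−8→G=1. Hits: 2.
Pile B: need g' = 2⊕2 = 0. Options: 26−1→G=1, 26−2→G=0, 26−5→G=0, 26−7→G=1, 26−8→G=0. Hits: 3.

5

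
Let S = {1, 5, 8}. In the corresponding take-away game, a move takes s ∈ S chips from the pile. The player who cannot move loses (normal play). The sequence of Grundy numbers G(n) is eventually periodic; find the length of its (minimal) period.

13

n :  0  1  2  3  4  5  6  7  8  9 10 11 12 13 14 15 16 17 18 19 20 21 22 23 24 25 26 27
G :  0  1  0  1  0  1  0  1  2  3  2  3  2  0  1  0  1  0  1  0  1  2  3  2  3  2  0  1
G(n+13) = G(n) holds for n = 0,…,7 (a full window of length max(S) = 8), so the sequence is purely periodic with period 13.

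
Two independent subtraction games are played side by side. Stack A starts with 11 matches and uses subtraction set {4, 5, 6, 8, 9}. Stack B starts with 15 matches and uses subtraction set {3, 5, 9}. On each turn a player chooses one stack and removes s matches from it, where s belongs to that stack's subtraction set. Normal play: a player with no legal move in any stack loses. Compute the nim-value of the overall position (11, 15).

Stack A, S = {4, 5, 6, 8, 9}:
G(0) = 0
G(1) = mex{} = 0
G(2) = mex{} = 0
G(3) = mex{} = 0
G(4) = mex{0} = 1
G(5) = mex{0,0} = 1
G(6) = mex{0,0,0} = 1
G(7) = mex{0,0,0} = 1
G(8) = mex{1,0,0,0} = 2
G(9) = mex{1,1,0,0,0} = 2
G(10) = mex{1,1,1,0,0} = 2
G(11) = mex{1,1,1,0,0} = 2
G_A(11) = 2.
Stack B, S = {3, 5, 9}:
G(0) = 0
G(1) = mex{} = 0
G(2) = mex{} = 0
G(3) = mex{0} = 1
G(4) = mex{0} = 1
G(5) = mex{0,0} = 1
G(6) = mex{1,0} = 2
G(7) = mex{1,0} = 2
G(8) = mex{1,1} = 0
G(9) = mex{2,1,0} = 3
G(10) = mex{2,1,0} = 3
G(11) = mex{0,2,0} = 1
G(12) = mex{3,2,1} = 0
G(13) = mex{3,0,1} = 2
G(14) = mex{1,3,1} = 0
G(15) = mex{0,3,2} = 1
G_B(15) = 1.
Combined Grundy value = 2 ⊕ 1 = 3.

3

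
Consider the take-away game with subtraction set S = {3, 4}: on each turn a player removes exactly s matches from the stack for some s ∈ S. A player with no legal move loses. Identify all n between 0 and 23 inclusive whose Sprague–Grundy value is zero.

G(0) = 0
G(1) = mex{} = 0
G(2) = mex{} = 0
G(3) = mex{0} = 1
G(4) = mex{0,0} = 1
G(5) = mex{0,0} = 1
G(6) = mex{1,0} = 2
G(7) = mex{1,1} = 0
G(8) = mex{1,1} = 0
G(9) = mex{2,1} = 0
G(10) = mex{0,2} = 1
G(11) = mex{0,0} = 1
G(12) = mex{0,0} = 1
G(13) = mex{1,0} = 2
G(14) = mex{1,1} = 0
G(15) = mex{1,1} = 0
G(16) = mex{2,1} = 0
G(17) = mex{0,2} = 1
G(18) = mex{0,0} = 1
G(19) = mex{0,0} = 1
G(20) = mex{1,0} = 2
G(21) = mex{1,1} = 0
G(22) = mex{1,1} = 0
G(23) = mex{2,1} = 0
P-positions are exactly the n with G(n) = 0.

0, 1, 2, 7, 8, 9, 14, 15, 16, 21, 22, 23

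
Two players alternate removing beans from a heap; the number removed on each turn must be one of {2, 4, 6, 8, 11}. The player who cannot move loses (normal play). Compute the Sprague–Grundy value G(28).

4

G(0) = 0
G(1) = mex{} = 0
G(2) = mex{0} = 1
G(3) = mex{0} = 1
G(4) = mex{1,0} = 2
G(5) = mex{1,0} = 2
G(6) = mex{2,1,0} = 3
G(7) = mex{2,1,0} = 3
G(8) = mex{3,2,1,0} = 4
G(9) = mex{3,2,1,0} = 4
G(10) = mex{4,3,2,1} = 0
G(11) = mex{4,3,2,1,0} = 5
G(12) = mex{0,4,3,2,0} = 1
G(13) = mex{5,4,3,2,1} = 0
G(14) = mex{1,0,4,3,1} = 2
G(15) = mex{0,5,4,3,2} = 1
G(16) = mex{2,1,0,4,2} = 3
G(17) = mex{1,0,5,4,3} = 2
G(18) = mex{3,2,1,0,3} = 4
G(19) = mex{2,1,0,5,4} = 3
G(20) = mex{4,3,2,1,4} = 0
G(21) = mex{3,2,1,0,0} = 4
G(22) = mex{0,4,3,2,5} = 1
G(23) = mex{4,3,2,1,1} = 0
G(24) = mex{1,0,4,3,0} = 2
G(25) = mex{0,4,3,2,2} = 1
G(26) = mex{2,1,0,4,1} = 3
G(27) = mex{1,0,4,3,3} = 2
G(28) = mex{3,2,1,0,2} = 4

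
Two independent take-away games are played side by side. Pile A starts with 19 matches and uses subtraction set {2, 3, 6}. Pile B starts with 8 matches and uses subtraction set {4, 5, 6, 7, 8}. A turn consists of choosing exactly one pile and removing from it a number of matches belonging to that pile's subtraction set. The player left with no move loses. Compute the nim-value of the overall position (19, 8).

2

Pile A, S = {2, 3, 6}:
n :  0  1  2  3  4  5  6  7  8  9 10 11 12 13 14 15 16 17 18 19
G :  0  0  1  1  2  0  3  1  2  0  0  1  1  2  0  3  1  2  0  0
G_A(19) = 0.
Pile B, S = {4, 5, 6, 7, 8}:
n : 0 1 2 3 4 5 6 7 8
G : 0 0 0 0 1 1 1 1 2
G_B(8) = 2.
Combined Grundy value = 0 ⊕ 2 = 2.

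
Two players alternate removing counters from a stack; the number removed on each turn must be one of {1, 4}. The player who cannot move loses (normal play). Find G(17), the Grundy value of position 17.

0

n :  0  1  2  3  4  5  6  7  8  9 10 11 12 13 14 15 16 17
G :  0  1  0  1  2  0  1  0  1  2  0  1  0  1  2  0  1  0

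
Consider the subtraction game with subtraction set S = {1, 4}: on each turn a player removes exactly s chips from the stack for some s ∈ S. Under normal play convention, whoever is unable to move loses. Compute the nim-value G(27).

n :  0  1  2  3  4  5  6  7  8  9 10 11 12 13 14 15 16 17 18 19 20 21 22 23 24 25 26 27
G :  0  1  0  1  2  0  1  0  1  2  0  1  0  1  2  0  1  0  1  2  0  1  0  1  2  0  1  0

0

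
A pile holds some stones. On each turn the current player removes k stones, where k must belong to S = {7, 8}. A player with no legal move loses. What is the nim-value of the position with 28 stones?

1

G(0) = 0
G(1) = mex{} = 0
G(2) = mex{} = 0
G(3) = mex{} = 0
G(4) = mex{} = 0
G(5) = mex{} = 0
G(6) = mex{} = 0
G(7) = mex{0} = 1
G(8) = mex{0,0} = 1
G(9) = mex{0,0} = 1
G(10) = mex{0,0} = 1
G(11) = mex{0,0} = 1
G(12) = mex{0,0} = 1
G(13) = mex{0,0} = 1
G(14) = mex{1,0} = 2
G(15) = mex{1,1} = 0
G(16) = mex{1,1} = 0
G(17) = mex{1,1} = 0
G(18) = mex{1,1} = 0
G(19) = mex{1,1} = 0
G(20) = mex{1,1} = 0
G(21) = mex{2,1} = 0
G(22) = mex{0,2} = 1
G(23) = mex{0,0} = 1
G(24) = mex{0,0} = 1
G(25) = mex{0,0} = 1
G(26) = mex{0,0} = 1
G(27) = mex{0,0} = 1
G(28) = mex{0,0} = 1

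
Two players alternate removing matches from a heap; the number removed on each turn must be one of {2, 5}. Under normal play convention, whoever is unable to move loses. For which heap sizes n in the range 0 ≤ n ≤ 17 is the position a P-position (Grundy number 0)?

G(0) = 0
G(1) = mex{} = 0
G(2) = mex{0} = 1
G(3) = mex{0} = 1
G(4) = mex{1} = 0
G(5) = mex{1,0} = 2
G(6) = mex{0,0} = 1
G(7) = mex{2,1} = 0
G(8) = mex{1,1} = 0
G(9) = mex{0,0} = 1
G(10) = mex{0,2} = 1
G(11) = mex{1,1} = 0
G(12) = mex{1,0} = 2
G(13) = mex{0,0} = 1
G(14) = mex{2,1} = 0
G(15) = mex{1,1} = 0
G(16) = mex{0,0} = 1
G(17) = mex{0,2} = 1
P-positions are exactly the n with G(n) = 0.

0, 1, 4, 7, 8, 11, 14, 15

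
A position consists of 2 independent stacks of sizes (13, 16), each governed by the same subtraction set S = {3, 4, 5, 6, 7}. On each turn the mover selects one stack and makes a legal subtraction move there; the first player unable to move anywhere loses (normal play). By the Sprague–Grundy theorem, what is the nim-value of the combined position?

All stacks use S = {3, 4, 5, 6, 7}:
G(0) = 0
G(1) = mex{} = 0
G(2) = mex{} = 0
G(3) = mex{0} = 1
G(4) = mex{0,0} = 1
G(5) = mex{0,0,0} = 1
G(6) = mex{1,0,0,0} = 2
G(7) = mex{1,1,0,0,0} = 2
G(8) = mex{1,1,1,0,0} = 2
G(9) = mex{2,1,1,1,0} = 3
G(10) = mex{2,2,1,1,1} = 0
G(11) = mex{2,2,2,1,1} = 0
G(12) = mex{3,2,2,2,1} = 0
G(13) = mex{0,3,2,2,2} = 1
G(14) = mex{0,0,3,2,2} = 1
G(15) = mex{0,0,0,3,2} = 1
G(16) = mex{1,0,0,0,3} = 2
Stack A: G(13) = 1.
Stack B: G(16) = 2.
Combined Grundy value = 1 ⊕ 2 = 3.

3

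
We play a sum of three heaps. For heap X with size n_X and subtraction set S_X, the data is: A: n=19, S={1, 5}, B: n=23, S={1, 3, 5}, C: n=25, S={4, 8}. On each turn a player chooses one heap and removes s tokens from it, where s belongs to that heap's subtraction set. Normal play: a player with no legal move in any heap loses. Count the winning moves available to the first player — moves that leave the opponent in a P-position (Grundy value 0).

Heap A, S = {1, 5}:
n :  0  1  2  3  4  5  6  7  8  9 10 11 12 13 14 15 16 17 18 19
G :  0  1  0  1  0  1  0  1  0  1  0  1  0  1  0  1  0  1  0  1
G_A(19) = 1.
Heap B, S = {1, 3, 5}:
G(0) = 0
G(1) = mex{0} = 1
G(2) = mex{1} = 0
G(3) = mex{0,0} = 1
G(4) = mex{1,1} = 0
G(5) = mex{0,0,0} = 1
G(6) = mex{1,1,1} = 0
G(7) = mex{0,0,0} = 1
G(8) = mex{1,1,1} = 0
G(9) = mex{0,0,0} = 1
G(10) = mex{1,1,1} = 0
G(11) = mex{0,0,0} = 1
G(12) = mex{1,1,1} = 0
G(13) = mex{0,0,0} = 1
G(14) = mex{1,1,1} = 0
G(15) = mex{0,0,0} = 1
G(16) = mex{1,1,1} = 0
G(17) = mex{0,0,0} = 1
G(18) = mex{1,1,1} = 0
G(19) = mex{0,0,0} = 1
G(20) = mex{1,1,1} = 0
G(21) = mex{0,0,0} = 1
G(22) = mex{1,1,1} = 0
G(23) = mex{0,0,0} = 1
G_B(23) = 1.
Heap C, S = {4, 8}:
G(0) = 0
G(1) = mex{} = 0
G(2) = mex{} = 0
G(3) = mex{} = 0
G(4) = mex{0} = 1
G(5) = mex{0} = 1
G(6) = mex{0} = 1
G(7) = mex{0} = 1
G(8) = mex{1,0} = 2
G(9) = mex{1,0} = 2
G(10) = mex{1,0} = 2
G(11) = mex{1,0} = 2
G(12) = mex{2,1} = 0
G(13) = mex{2,1} = 0
G(14) = mex{2,1} = 0
G(15) = mex{2,1} = 0
G(16) = mex{0,2} = 1
G(17) = mex{0,2} = 1
G(18) = mex{0,2} = 1
G(19) = mex{0,2} = 1
G(20) = mex{1,0} = 2
G(21) = mex{1,0} = 2
G(22) = mex{1,0} = 2
G(23) = mex{1,0} = 2
G(24) = mex{2,1} = 0
G(25) = mex{2,1} = 0
G_C(25) = 0.
Combined Grundy value = 1 ⊕ 1 ⊕ 0 = 0.
A winning move leaves total XOR = 0, i.e. changes one component's Grundy value g to g ⊕ X where X is the current total.
Heap A: target g' = 1⊕0 = 1, but every legal move changes the Grundy value (mex property), so 0 moves.
Heap B: target g' = 1⊕0 = 1, but every legal move changes the Grundy value (mex property), so 0 moves.
Heap C: target g' = 0⊕0 = 0, but every legal move changes the Grundy value (mex property), so 0 moves.

0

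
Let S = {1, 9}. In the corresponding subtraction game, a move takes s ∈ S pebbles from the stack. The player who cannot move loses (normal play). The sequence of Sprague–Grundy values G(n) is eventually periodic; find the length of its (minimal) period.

n :  0  1  2  3  4  5  6  7  8  9 10 11 12 13 14
G :  0  1  0  1  0  1  0  1  0  1  0  1  0  1  0
G(n+2) = G(n) holds for n = 0,…,8 (a full window of length max(S) = 9), so the sequence is purely periodic with period 2.

2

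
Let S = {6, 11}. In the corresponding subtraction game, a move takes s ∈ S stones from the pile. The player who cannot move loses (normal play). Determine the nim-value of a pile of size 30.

2

G(0) = 0
G(1) = mex{} = 0
G(2) = mex{} = 0
G(3) = mex{} = 0
G(4) = mex{} = 0
G(5) = mex{} = 0
G(6) = mex{0} = 1
G(7) = mex{0} = 1
G(8) = mex{0} = 1
G(9) = mex{0} = 1
G(10) = mex{0} = 1
G(11) = mex{0,0} = 1
G(12) = mex{1,0} = 2
G(13) = mex{1,0} = 2
G(14) = mex{1,0} = 2
G(15) = mex{1,0} = 2
G(16) = mex{1,0} = 2
G(17) = mex{1,1} = 0
G(18) = mex{2,1} = 0
G(19) = mex{2,1} = 0
G(20) = mex{2,1} = 0
G(21) = mex{2,1} = 0
G(22) = mex{2,1} = 0
G(23) = mex{0,2} = 1
G(24) = mex{0,2} = 1
G(25) = mex{0,2} = 1
G(26) = mex{0,2} = 1
G(27) = mex{0,2} = 1
G(28) = mex{0,0} = 1
G(29) = mex{1,0} = 2
G(30) = mex{1,0} = 2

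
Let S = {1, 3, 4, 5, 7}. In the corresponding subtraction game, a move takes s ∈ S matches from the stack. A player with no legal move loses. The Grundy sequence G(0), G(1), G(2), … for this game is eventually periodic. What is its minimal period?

G(0) = 0
G(1) = mex{0} = 1
G(2) = mex{1} = 0
G(3) = mex{0,0} = 1
G(4) = mex{1,1,0} = 2
G(5) = mex{2,0,1,0} = 3
G(6) = mex{3,1,0,1} = 2
G(7) = mex{2,2,1,0,0} = 3
G(8) = mex{3,3,2,1,1} = 0
G(9) = mex{0,2,3,2,0} = 1
G(10) = mex{1,3,2,3,1} = 0
G(11) = mex{0,0,3,2,2} = 1
G(12) = mex{1,1,0,3,3} = 2
G(13) = mex{2,0,1,0,2} = 3
G(14) = mex{3,1,0,1,3} = 2
G(15) = mex{2,2,1,0,0} = 3
G(16) = mex{3,3,2,1,1} = 0
G(17) = mex{0,2,3,2,0} = 1
G(n+8) = G(n) holds for n = 0,…,6 (a full window of length max(S) = 7), so the sequence is purely periodic with period 8.

8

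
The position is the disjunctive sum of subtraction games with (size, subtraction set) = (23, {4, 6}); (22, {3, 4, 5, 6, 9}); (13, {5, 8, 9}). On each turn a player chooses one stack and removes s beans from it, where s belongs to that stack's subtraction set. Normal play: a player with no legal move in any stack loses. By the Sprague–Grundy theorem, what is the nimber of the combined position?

1

Stack A, S = {4, 6}:
G(0) = 0
G(1) = mex{} = 0
G(2) = mex{} = 0
G(3) = mex{} = 0
G(4) = mex{0} = 1
G(5) = mex{0} = 1
G(6) = mex{0,0} = 1
G(7) = mex{0,0} = 1
G(8) = mex{1,0} = 2
G(9) = mex{1,0} = 2
G(10) = mex{1,1} = 0
G(11) = mex{1,1} = 0
G(12) = mex{2,1} = 0
G(13) = mex{2,1} = 0
G(14) = mex{0,2} = 1
G(15) = mex{0,2} = 1
G(16) = mex{0,0} = 1
G(17) = mex{0,0} = 1
G(18) = mex{1,0} = 2
G(19) = mex{1,0} = 2
G(20) = mex{1,1} = 0
G(21) = mex{1,1} = 0
G(22) = mex{2,1} = 0
G(23) = mex{2,1} = 0
G_A(23) = 0.
Stack B, S = {3, 4, 5, 6, 9}:
G(0) = 0
G(1) = mex{} = 0
G(2) = mex{} = 0
G(3) = mex{0} = 1
G(4) = mex{0,0} = 1
G(5) = mex{0,0,0} = 1
G(6) = mex{1,0,0,0} = 2
G(7) = mex{1,1,0,0} = 2
G(8) = mex{1,1,1,0} = 2
G(9) = mex{2,1,1,1,0} = 3
G(10) = mex{2,2,1,1,0} = 3
G(11) = mex{2,2,2,1,0} = 3
G(12) = mex{3,2,2,2,1} = 0
G(13) = mex{3,3,2,2,1} = 0
G(14) = mex{3,3,3,2,1} = 0
G(15) = mex{0,3,3,3,2} = 1
G(16) = mex{0,0,3,3,2} = 1
G(17) = mex{0,0,0,3,2} = 1
G(18) = mex{1,0,0,0,3} = 2
G(19) = mex{1,1,0,0,3} = 2
G(20) = mex{1,1,1,0,3} = 2
G(21) = mex{2,1,1,1,0} = 3
G(22) = mex{2,2,1,1,0} = 3
G_B(22) = 3.
Stack C, S = {5, 8, 9}:
G(0) = 0
G(1) = mex{} = 0
G(2) = mex{} = 0
G(3) = mex{} = 0
G(4) = mex{} = 0
G(5) = mex{0} = 1
G(6) = mex{0} = 1
G(7) = mex{0} = 1
G(8) = mex{0,0} = 1
G(9) = mex{0,0,0} = 1
G(10) = mex{1,0,0} = 2
G(11) = mex{1,0,0} = 2
G(12) = mex{1,0,0} = 2
G(13) = mex{1,1,0} = 2
G_C(13) = 2.
Combined Grundy value = 0 ⊕ 3 ⊕ 2 = 1.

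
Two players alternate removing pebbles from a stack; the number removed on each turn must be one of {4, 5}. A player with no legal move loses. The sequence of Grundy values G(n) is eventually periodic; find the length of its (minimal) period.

9

n :  0  1  2  3  4  5  6  7  8  9 10 11 12 13 14 15 16 17 18 19
G :  0  0  0  0  1  1  1  1  2  0  0  0  0  1  1  1  1  2  0  0
G(n+9) = G(n) holds for n = 0,…,4 (a full window of length max(S) = 5), so the sequence is purely periodic with period 9.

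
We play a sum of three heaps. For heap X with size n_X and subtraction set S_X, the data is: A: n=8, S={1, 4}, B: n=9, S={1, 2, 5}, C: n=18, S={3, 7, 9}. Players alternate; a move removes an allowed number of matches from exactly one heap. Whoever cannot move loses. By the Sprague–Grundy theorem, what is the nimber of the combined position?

Heap A, S = {1, 4}:
G(0) = 0
G(1) = mex{0} = 1
G(2) = mex{1} = 0
G(3) = mex{0} = 1
G(4) = mex{1,0} = 2
G(5) = mex{2,1} = 0
G(6) = mex{0,0} = 1
G(7) = mex{1,1} = 0
G(8) = mex{0,2} = 1
G_A(8) = 1.
Heap B, S = {1, 2, 5}:
n : 0 1 2 3 4 5 6 7 8 9
G : 0 1 2 0 1 2 0 1 2 0
G_B(9) = 0.
Heap C, S = {3, 7, 9}:
n :  0  1  2  3  4  5  6  7  8  9 10 11 12 13 14 15 16 17 18
G :  0  0  0  1  1  1  0  2  2  1  3  3  0  2  0  1  0  1  0
G_C(18) = 0.
Combined Grundy value = 1 ⊕ 0 ⊕ 0 = 1.

1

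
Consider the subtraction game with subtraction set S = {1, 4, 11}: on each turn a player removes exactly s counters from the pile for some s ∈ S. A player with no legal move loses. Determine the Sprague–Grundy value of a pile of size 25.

G(0) = 0
G(1) = mex{0} = 1
G(2) = mex{1} = 0
G(3) = mex{0} = 1
G(4) = mex{1,0} = 2
G(5) = mex{2,1} = 0
G(6) = mex{0,0} = 1
G(7) = mex{1,1} = 0
G(8) = mex{0,2} = 1
G(9) = mex{1,0} = 2
G(10) = mex{2,1} = 0
G(11) = mex{0,0,0} = 1
G(12) = mex{1,1,1} = 0
G(13) = mex{0,2,0} = 1
G(14) = mex{1,0,1} = 2
G(15) = mex{2,1,2} = 0
G(16) = mex{0,0,0} = 1
G(17) = mex{1,1,1} = 0
G(18) = mex{0,2,0} = 1
G(19) = mex{1,0,1} = 2
G(20) = mex{2,1,2} = 0
G(21) = mex{0,0,0} = 1
G(22) = mex{1,1,1} = 0
G(23) = mex{0,2,0} = 1
G(24) = mex{1,0,1} = 2
G(25) = mex{2,1,2} = 0

0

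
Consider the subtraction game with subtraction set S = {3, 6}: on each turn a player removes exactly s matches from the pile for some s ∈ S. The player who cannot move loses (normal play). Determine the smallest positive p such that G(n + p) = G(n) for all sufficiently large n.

9

n :  0  1  2  3  4  5  6  7  8  9 10 11 12 13 14 15 16 17 18 19
G :  0  0  0  1  1  1  2  2  2  0  0  0  1  1  1  2  2  2  0  0
G(n+9) = G(n) holds for n = 0,…,5 (a full window of length max(S) = 6), so the sequence is purely periodic with period 9.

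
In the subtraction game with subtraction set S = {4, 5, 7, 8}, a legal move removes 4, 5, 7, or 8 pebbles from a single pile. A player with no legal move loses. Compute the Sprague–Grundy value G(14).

0

G(0) = 0
G(1) = mex{} = 0
G(2) = mex{} = 0
G(3) = mex{} = 0
G(4) = mex{0} = 1
G(5) = mex{0,0} = 1
G(6) = mex{0,0} = 1
G(7) = mex{0,0,0} = 1
G(8) = mex{1,0,0,0} = 2
G(9) = mex{1,1,0,0} = 2
G(10) = mex{1,1,0,0} = 2
G(11) = mex{1,1,1,0} = 2
G(12) = mex{2,1,1,1} = 0
G(13) = mex{2,2,1,1} = 0
G(14) = mex{2,2,1,1} = 0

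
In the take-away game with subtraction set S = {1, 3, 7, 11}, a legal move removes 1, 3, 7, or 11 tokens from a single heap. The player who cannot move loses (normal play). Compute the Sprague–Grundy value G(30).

G(0) = 0
G(1) = mex{0} = 1
G(2) = mex{1} = 0
G(3) = mex{0,0} = 1
G(4) = mex{1,1} = 0
G(5) = mex{0,0} = 1
G(6) = mex{1,1} = 0
G(7) = mex{0,0,0} = 1
G(8) = mex{1,1,1} = 0
G(9) = mex{0,0,0} = 1
G(10) = mex{1,1,1} = 0
G(11) = mex{0,0,0,0} = 1
G(12) = mex{1,1,1,1} = 0
G(13) = mex{0,0,0,0} = 1
G(14) = mex{1,1,1,1} = 0
G(15) = mex{0,0,0,0} = 1
G(16) = mex{1,1,1,1} = 0
G(17) = mex{0,0,0,0} = 1
G(18) = mex{1,1,1,1} = 0
G(19) = mex{0,0,0,0} = 1
G(20) = mex{1,1,1,1} = 0
G(21) = mex{0,0,0,0} = 1
G(22) = mex{1,1,1,1} = 0
G(23) = mex{0,0,0,0} = 1
G(24) = mex{1,1,1,1} = 0
G(25) = mex{0,0,0,0} = 1
G(26) = mex{1,1,1,1} = 0
G(27) = mex{0,0,0,0} = 1
G(28) = mex{1,1,1,1} = 0
G(29) = mex{0,0,0,0} = 1
G(30) = mex{1,1,1,1} = 0

0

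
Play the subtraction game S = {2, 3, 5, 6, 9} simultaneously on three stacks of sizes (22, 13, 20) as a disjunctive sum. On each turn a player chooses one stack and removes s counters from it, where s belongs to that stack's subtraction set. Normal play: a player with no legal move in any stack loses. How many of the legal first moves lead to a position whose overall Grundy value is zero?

3

All stacks use S = {2, 3, 5, 6, 9}:
G(0) = 0
G(1) = mex{} = 0
G(2) = mex{0} = 1
G(3) = mex{0,0} = 1
G(4) = mex{1,0} = 2
G(5) = mex{1,1,0} = 2
G(6) = mex{2,1,0,0} = 3
G(7) = mex{2,2,1,0} = 3
G(8) = mex{3,2,1,1} = 0
G(9) = mex{3,3,2,1,0} = 4
G(10) = mex{0,3,2,2,0} = 1
G(11) = mex{4,0,3,2,1} = 5
G(12) = mex{1,4,3,3,1} = 0
G(13) = mex{5,1,0,3,2} = 4
G(14) = mex{0,5,4,0,2} = 1
G(15) = mex{4,0,1,4,3} = 2
G(16) = mex{1,4,5,1,3} = 0
G(17) = mex{2,1,0,5,0} = 3
G(18) = mex{0,2,4,0,4} = 1
G(19) = mex{3,0,1,4,1} = 2
G(20) = mex{1,3,2,1,5} = 0
G(21) = mex{2,1,0,2,0} = 3
G(22) = mex{0,2,3,0,4} = 1
Stack A: G(22) = 1.
Stack B: G(13) = 4.
Stack C: G(20) = 0.
Combined Grundy value = 1 ⊕ 4 ⊕ 0 = 5.
A winning move leaves total XOR = 0, i.e. changes one component's Grundy value g to g ⊕ X where X is the current total.
Stack A: need g' = 1⊕5 = 4. Options: 22−2→G=0, 22−3→G=2, 22−5→G=3, 22−6→G=0, 22−9→G=4. Hits: 1.
Stack B: need g' = 4⊕5 = 1. Options: 13−2→G=5, 13−3→G=1, 13−5→G=0, 13−6→G=3, 13−9→G=2. Hits: 1.
Stack C: need g' = 0⊕5 = 5. Options: 20−2→G=1, 20−3→G=3, 20−5→G=2, 20−6→G=1, 20−9→G=5. Hits: 1.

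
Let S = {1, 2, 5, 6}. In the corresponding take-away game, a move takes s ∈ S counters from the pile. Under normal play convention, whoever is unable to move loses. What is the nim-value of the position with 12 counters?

n :  0  1  2  3  4  5  6  7  8  9 10 11 12
G :  0  1  2  0  1  2  3  0  1  2  0  1  2

2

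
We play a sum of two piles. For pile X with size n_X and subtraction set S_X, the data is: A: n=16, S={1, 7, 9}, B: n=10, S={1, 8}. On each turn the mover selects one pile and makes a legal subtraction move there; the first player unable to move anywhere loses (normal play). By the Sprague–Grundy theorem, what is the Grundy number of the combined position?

1

Pile A, S = {1, 7, 9}:
n :  0  1  2  3  4  5  6  7  8  9 10 11 12 13 14 15 16
G :  0  1  0  1  0  1  0  1  0  1  0  1  0  1  0  1  0
G_A(16) = 0.
Pile B, S = {1, 8}:
G(0) = 0
G(1) = mex{0} = 1
G(2) = mex{1} = 0
G(3) = mex{0} = 1
G(4) = mex{1} = 0
G(5) = mex{0} = 1
G(6) = mex{1} = 0
G(7) = mex{0} = 1
G(8) = mex{1,0} = 2
G(9) = mex{2,1} = 0
G(10) = mex{0,0} = 1
G_B(10) = 1.
Combined Grundy value = 0 ⊕ 1 = 1.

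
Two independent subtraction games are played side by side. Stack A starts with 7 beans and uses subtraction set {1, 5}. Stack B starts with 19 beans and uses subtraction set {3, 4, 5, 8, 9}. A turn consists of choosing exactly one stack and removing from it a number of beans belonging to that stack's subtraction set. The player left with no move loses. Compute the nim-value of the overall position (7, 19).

3

Stack A, S = {1, 5}:
G(0) = 0
G(1) = mex{0} = 1
G(2) = mex{1} = 0
G(3) = mex{0} = 1
G(4) = mex{1} = 0
G(5) = mex{0,0} = 1
G(6) = mex{1,1} = 0
G(7) = mex{0,0} = 1
G_A(7) = 1.
Stack B, S = {3, 4, 5, 8, 9}:
G(0) = 0
G(1) = mex{} = 0
G(2) = mex{} = 0
G(3) = mex{0} = 1
G(4) = mex{0,0} = 1
G(5) = mex{0,0,0} = 1
G(6) = mex{1,0,0} = 2
G(7) = mex{1,1,0} = 2
G(8) = mex{1,1,1,0} = 2
G(9) = mex{2,1,1,0,0} = 3
G(10) = mex{2,2,1,0,0} = 3
G(11) = mex{2,2,2,1,0} = 3
G(12) = mex{3,2,2,1,1} = 0
G(13) = mex{3,3,2,1,1} = 0
G(14) = mex{3,3,3,2,1} = 0
G(15) = mex{0,3,3,2,2} = 1
G(16) = mex{0,0,3,2,2} = 1
G(17) = mex{0,0,0,3,2} = 1
G(18) = mex{1,0,0,3,3} = 2
G(19) = mex{1,1,0,3,3} = 2
G_B(19) = 2.
Combined Grundy value = 1 ⊕ 2 = 3.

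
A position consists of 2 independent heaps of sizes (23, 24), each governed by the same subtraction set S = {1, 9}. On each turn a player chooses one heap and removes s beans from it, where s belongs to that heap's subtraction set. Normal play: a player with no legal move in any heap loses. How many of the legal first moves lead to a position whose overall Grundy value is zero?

All heaps use S = {1, 9}:
n :  0  1  2  3  4  5  6  7  8  9 10 11 12 13 14 15 16 17 18 19 20 21 22 23 24
G :  0  1  0  1  0  1  0  1  0  1  0  1  0  1  0  1  0  1  0  1  0  1  0  1  0
Heap A: G(23) = 1.
Heap B: G(24) = 0.
Combined Grundy value = 1 ⊕ 0 = 1.
A winning move leaves total XOR = 0, i.e. changes one component's Grundy value g to g ⊕ X where X is the current total.
Heap A: need g' = 1⊕1 = 0. Options: 23−1→G=0, 23−9→G=0. Hits: 2.
Heap B: need g' = 0⊕1 = 1. Options: 24−1→G=1, 24−9→G=1. Hits: 2.

4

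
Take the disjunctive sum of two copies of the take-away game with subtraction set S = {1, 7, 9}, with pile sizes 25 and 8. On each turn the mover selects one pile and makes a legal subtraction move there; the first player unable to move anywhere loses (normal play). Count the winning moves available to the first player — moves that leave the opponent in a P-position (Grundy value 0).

All piles use S = {1, 7, 9}:
G(0) = 0
G(1) = mex{0} = 1
G(2) = mex{1} = 0
G(3) = mex{0} = 1
G(4) = mex{1} = 0
G(5) = mex{0} = 1
G(6) = mex{1} = 0
G(7) = mex{0,0} = 1
G(8) = mex{1,1} = 0
G(9) = mex{0,0,0} = 1
G(10) = mex{1,1,1} = 0
G(11) = mex{0,0,0} = 1
G(12) = mex{1,1,1} = 0
G(13) = mex{0,0,0} = 1
G(14) = mex{1,1,1} = 0
G(15) = mex{0,0,0} = 1
G(16) = mex{1,1,1} = 0
G(17) = mex{0,0,0} = 1
G(18) = mex{1,1,1} = 0
G(19) = mex{0,0,0} = 1
G(20) = mex{1,1,1} = 0
G(21) = mex{0,0,0} = 1
G(22) = mex{1,1,1} = 0
G(23) = mex{0,0,0} = 1
G(24) = mex{1,1,1} = 0
G(25) = mex{0,0,0} = 1
Pile A: G(25) = 1.
Pile B: G(8) = 0.
Combined Grundy value = 1 ⊕ 0 = 1.
A winning move leaves total XOR = 0, i.e. changes one component's Grundy value g to g ⊕ X where X is the current total.
Pile A: need g' = 1⊕1 = 0. Options: 25−1→G=0, 25−7→G=0, 25−9→G=0. Hits: 3.
Pile B: need g' = 0⊕1 = 1. Options: 8−1→G=1, 8−7→G=1. Hits: 2.

5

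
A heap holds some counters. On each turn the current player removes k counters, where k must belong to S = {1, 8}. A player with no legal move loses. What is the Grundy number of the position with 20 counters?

n :  0  1  2  3  4  5  6  7  8  9 10 11 12 13 14 15 16 17 18 19 20
G :  0  1  0  1  0  1  0  1  2  0  1  0  1  0  1  0  1  2  0  1  0

0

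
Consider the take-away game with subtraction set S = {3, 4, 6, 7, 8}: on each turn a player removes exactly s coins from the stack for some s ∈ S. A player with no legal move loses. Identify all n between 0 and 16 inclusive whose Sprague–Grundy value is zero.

n :  0  1  2  3  4  5  6  7  8  9 10 11 12 13 14 15 16
G :  0  0  0  1  1  1  2  2  2  3  3  0  0  0  1  1  1
P-positions are exactly the n with G(n) = 0.

0, 1, 2, 11, 12, 13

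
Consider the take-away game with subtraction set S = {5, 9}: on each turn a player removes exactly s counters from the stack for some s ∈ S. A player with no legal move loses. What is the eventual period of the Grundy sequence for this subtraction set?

G(0) = 0
G(1) = mex{} = 0
G(2) = mex{} = 0
G(3) = mex{} = 0
G(4) = mex{} = 0
G(5) = mex{0} = 1
G(6) = mex{0} = 1
G(7) = mex{0} = 1
G(8) = mex{0} = 1
G(9) = mex{0,0} = 1
G(10) = mex{1,0} = 2
G(11) = mex{1,0} = 2
G(12) = mex{1,0} = 2
G(13) = mex{1,0} = 2
G(14) = mex{1,1} = 0
G(15) = mex{2,1} = 0
G(16) = mex{2,1} = 0
G(17) = mex{2,1} = 0
G(18) = mex{2,1} = 0
G(19) = mex{0,2} = 1
G(20) = mex{0,2} = 1
G(21) = mex{0,2} = 1
G(22) = mex{0,2} = 1
G(23) = mex{0,0} = 1
G(24) = mex{1,0} = 2
G(25) = mex{1,0} = 2
G(26) = mex{1,0} = 2
G(27) = mex{1,0} = 2
G(28) = mex{1,1} = 0
G(29) = mex{2,1} = 0
G(n+14) = G(n) holds for n = 0,…,8 (a full window of length max(S) = 9), so the sequence is purely periodic with period 14.

14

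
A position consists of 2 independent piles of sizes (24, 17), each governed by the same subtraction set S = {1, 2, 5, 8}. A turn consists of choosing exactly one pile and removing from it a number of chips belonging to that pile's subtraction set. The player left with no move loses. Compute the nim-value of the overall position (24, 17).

2

All piles use S = {1, 2, 5, 8}:
G(0) = 0
G(1) = mex{0} = 1
G(2) = mex{1,0} = 2
G(3) = mex{2,1} = 0
G(4) = mex{0,2} = 1
G(5) = mex{1,0,0} = 2
G(6) = mex{2,1,1} = 0
G(7) = mex{0,2,2} = 1
G(8) = mex{1,0,0,0} = 2
G(9) = mex{2,1,1,1} = 0
G(10) = mex{0,2,2,2} = 1
G(11) = mex{1,0,0,0} = 2
G(12) = mex{2,1,1,1} = 0
G(13) = mex{0,2,2,2} = 1
G(14) = mex{1,0,0,0} = 2
G(15) = mex{2,1,1,1} = 0
G(16) = mex{0,2,2,2} = 1
G(17) = mex{1,0,0,0} = 2
G(18) = mex{2,1,1,1} = 0
G(19) = mex{0,2,2,2} = 1
G(20) = mex{1,0,0,0} = 2
G(21) = mex{2,1,1,1} = 0
G(22) = mex{0,2,2,2} = 1
G(23) = mex{1,0,0,0} = 2
G(24) = mex{2,1,1,1} = 0
Pile A: G(24) = 0.
Pile B: G(17) = 2.
Combined Grundy value = 0 ⊕ 2 = 2.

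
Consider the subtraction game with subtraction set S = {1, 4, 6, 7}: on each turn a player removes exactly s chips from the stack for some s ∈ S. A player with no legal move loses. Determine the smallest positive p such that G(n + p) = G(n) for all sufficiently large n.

13

G(0) = 0
G(1) = mex{0} = 1
G(2) = mex{1} = 0
G(3) = mex{0} = 1
G(4) = mex{1,0} = 2
G(5) = mex{2,1} = 0
G(6) = mex{0,0,0} = 1
G(7) = mex{1,1,1,0} = 2
G(8) = mex{2,2,0,1} = 3
G(9) = mex{3,0,1,0} = 2
G(10) = mex{2,1,2,1} = 0
G(11) = mex{0,2,0,2} = 1
G(12) = mex{1,3,1,0} = 2
G(13) = mex{2,2,2,1} = 0
G(14) = mex{0,0,3,2} = 1
G(15) = mex{1,1,2,3} = 0
G(16) = mex{0,2,0,2} = 1
G(17) = mex{1,0,1,0} = 2
G(18) = mex{2,1,2,1} = 0
G(19) = mex{0,0,0,2} = 1
G(20) = mex{1,1,1,0} = 2
G(21) = mex{2,2,0,1} = 3
G(22) = mex{3,0,1,0} = 2
G(23) = mex{2,1,2,1} = 0
G(24) = mex{0,2,0,2} = 1
G(25) = mex{1,3,1,0} = 2
G(26) = mex{2,2,2,1} = 0
G(27) = mex{0,0,3,2} = 1
G(n+13) = G(n) holds for n = 0,…,6 (a full window of length max(S) = 7), so the sequence is purely periodic with period 13.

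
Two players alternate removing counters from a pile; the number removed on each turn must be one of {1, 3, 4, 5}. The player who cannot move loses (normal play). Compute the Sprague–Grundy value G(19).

G(0) = 0
G(1) = mex{0} = 1
G(2) = mex{1} = 0
G(3) = mex{0,0} = 1
G(4) = mex{1,1,0} = 2
G(5) = mex{2,0,1,0} = 3
G(6) = mex{3,1,0,1} = 2
G(7) = mex{2,2,1,0} = 3
G(8) = mex{3,3,2,1} = 0
G(9) = mex{0,2,3,2} = 1
G(10) = mex{1,3,2,3} = 0
G(11) = mex{0,0,3,2} = 1
G(12) = mex{1,1,0,3} = 2
G(13) = mex{2,0,1,0} = 3
G(14) = mex{3,1,0,1} = 2
G(15) = mex{2,2,1,0} = 3
G(16) = mex{3,3,2,1} = 0
G(17) = mex{0,2,3,2} = 1
G(18) = mex{1,3,2,3} = 0
G(19) = mex{0,0,3,2} = 1

1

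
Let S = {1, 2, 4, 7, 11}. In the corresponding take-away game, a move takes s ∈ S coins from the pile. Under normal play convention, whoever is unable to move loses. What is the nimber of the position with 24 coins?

0

G(0) = 0
G(1) = mex{0} = 1
G(2) = mex{1,0} = 2
G(3) = mex{2,1} = 0
G(4) = mex{0,2,0} = 1
G(5) = mex{1,0,1} = 2
G(6) = mex{2,1,2} = 0
G(7) = mex{0,2,0,0} = 1
G(8) = mex{1,0,1,1} = 2
G(9) = mex{2,1,2,2} = 0
G(10) = mex{0,2,0,0} = 1
G(11) = mex{1,0,1,1,0} = 2
G(12) = mex{2,1,2,2,1} = 0
G(13) = mex{0,2,0,0,2} = 1
G(14) = mex{1,0,1,1,0} = 2
G(15) = mex{2,1,2,2,1} = 0
G(16) = mex{0,2,0,0,2} = 1
G(17) = mex{1,0,1,1,0} = 2
G(18) = mex{2,1,2,2,1} = 0
G(19) = mex{0,2,0,0,2} = 1
G(20) = mex{1,0,1,1,0} = 2
G(21) = mex{2,1,2,2,1} = 0
G(22) = mex{0,2,0,0,2} = 1
G(23) = mex{1,0,1,1,0} = 2
G(24) = mex{2,1,2,2,1} = 0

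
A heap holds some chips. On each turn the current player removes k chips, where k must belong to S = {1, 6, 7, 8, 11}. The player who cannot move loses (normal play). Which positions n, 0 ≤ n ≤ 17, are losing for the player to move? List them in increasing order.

0, 2, 4, 14, 16

G(0) = 0
G(1) = mex{0} = 1
G(2) = mex{1} = 0
G(3) = mex{0} = 1
G(4) = mex{1} = 0
G(5) = mex{0} = 1
G(6) = mex{1,0} = 2
G(7) = mex{2,1,0} = 3
G(8) = mex{3,0,1,0} = 2
G(9) = mex{2,1,0,1} = 3
G(10) = mex{3,0,1,0} = 2
G(11) = mex{2,1,0,1,0} = 3
G(12) = mex{3,2,1,0,1} = 4
G(13) = mex{4,3,2,1,0} = 5
G(14) = mex{5,2,3,2,1} = 0
G(15) = mex{0,3,2,3,0} = 1
G(16) = mex{1,2,3,2,1} = 0
G(17) = mex{0,3,2,3,2} = 1
P-positions are exactly the n with G(n) = 0.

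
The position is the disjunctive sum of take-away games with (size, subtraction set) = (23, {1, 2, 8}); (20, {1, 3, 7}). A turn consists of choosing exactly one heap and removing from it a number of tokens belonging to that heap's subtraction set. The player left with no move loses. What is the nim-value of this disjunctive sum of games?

2

Heap A, S = {1, 2, 8}:
G(0) = 0
G(1) = mex{0} = 1
G(2) = mex{1,0} = 2
G(3) = mex{2,1} = 0
G(4) = mex{0,2} = 1
G(5) = mex{1,0} = 2
G(6) = mex{2,1} = 0
G(7) = mex{0,2} = 1
G(8) = mex{1,0,0} = 2
G(9) = mex{2,1,1} = 0
G(10) = mex{0,2,2} = 1
G(11) = mex{1,0,0} = 2
G(12) = mex{2,1,1} = 0
G(13) = mex{0,2,2} = 1
G(14) = mex{1,0,0} = 2
G(15) = mex{2,1,1} = 0
G(16) = mex{0,2,2} = 1
G(17) = mex{1,0,0} = 2
G(18) = mex{2,1,1} = 0
G(19) = mex{0,2,2} = 1
G(20) = mex{1,0,0} = 2
G(21) = mex{2,1,1} = 0
G(22) = mex{0,2,2} = 1
G(23) = mex{1,0,0} = 2
G_A(23) = 2.
Heap B, S = {1, 3, 7}:
n :  0  1  2  3  4  5  6  7  8  9 10 11 12 13 14 15 16 17 18 19 20
G :  0  1  0  1  0  1  0  1  0  1  0  1  0  1  0  1  0  1  0  1  0
G_B(20) = 0.
Combined Grundy value = 2 ⊕ 0 = 2.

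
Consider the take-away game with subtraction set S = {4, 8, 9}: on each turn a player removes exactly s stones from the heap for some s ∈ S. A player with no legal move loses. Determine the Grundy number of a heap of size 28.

0

G(0) = 0
G(1) = mex{} = 0
G(2) = mex{} = 0
G(3) = mex{} = 0
G(4) = mex{0} = 1
G(5) = mex{0} = 1
G(6) = mex{0} = 1
G(7) = mex{0} = 1
G(8) = mex{1,0} = 2
G(9) = mex{1,0,0} = 2
G(10) = mex{1,0,0} = 2
G(11) = mex{1,0,0} = 2
G(12) = mex{2,1,0} = 3
G(13) = mex{2,1,1} = 0
G(14) = mex{2,1,1} = 0
G(15) = mex{2,1,1} = 0
G(16) = mex{3,2,1} = 0
G(17) = mex{0,2,2} = 1
G(18) = mex{0,2,2} = 1
G(19) = mex{0,2,2} = 1
G(20) = mex{0,3,2} = 1
G(21) = mex{1,0,3} = 2
G(22) = mex{1,0,0} = 2
G(23) = mex{1,0,0} = 2
G(24) = mex{1,0,0} = 2
G(25) = mex{2,1,0} = 3
G(26) = mex{2,1,1} = 0
G(27) = mex{2,1,1} = 0
G(28) = mex{2,1,1} = 0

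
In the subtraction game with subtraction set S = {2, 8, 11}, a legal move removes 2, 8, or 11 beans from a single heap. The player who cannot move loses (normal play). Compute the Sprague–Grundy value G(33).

G(0) = 0
G(1) = mex{} = 0
G(2) = mex{0} = 1
G(3) = mex{0} = 1
G(4) = mex{1} = 0
G(5) = mex{1} = 0
G(6) = mex{0} = 1
G(7) = mex{0} = 1
G(8) = mex{1,0} = 2
G(9) = mex{1,0} = 2
G(10) = mex{2,1} = 0
G(11) = mex{2,1,0} = 3
G(12) = mex{0,0,0} = 1
G(13) = mex{3,0,1} = 2
G(14) = mex{1,1,1} = 0
G(15) = mex{2,1,0} = 3
G(16) = mex{0,2,0} = 1
G(17) = mex{3,2,1} = 0
G(18) = mex{1,0,1} = 2
G(19) = mex{0,3,2} = 1
G(20) = mex{2,1,2} = 0
G(21) = mex{1,2,0} = 3
G(22) = mex{0,0,3} = 1
G(23) = mex{3,3,1} = 0
G(24) = mex{1,1,2} = 0
G(25) = mex{0,0,0} = 1
G(26) = mex{0,2,3} = 1
G(27) = mex{1,1,1} = 0
G(28) = mex{1,0,0} = 2
G(29) = mex{0,3,2} = 1
G(30) = mex{2,1,1} = 0
G(31) = mex{1,0,0} = 2
G(32) = mex{0,0,3} = 1
G(33) = mex{2,1,1} = 0

0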